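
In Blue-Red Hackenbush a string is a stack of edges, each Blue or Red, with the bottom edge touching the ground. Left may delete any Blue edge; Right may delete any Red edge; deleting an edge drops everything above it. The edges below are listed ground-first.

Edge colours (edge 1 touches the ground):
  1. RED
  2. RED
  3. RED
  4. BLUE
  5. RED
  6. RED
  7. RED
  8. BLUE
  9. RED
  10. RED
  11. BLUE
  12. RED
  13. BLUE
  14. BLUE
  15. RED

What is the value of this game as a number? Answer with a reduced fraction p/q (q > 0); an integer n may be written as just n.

-11987/4096

edge 1 of 15 (RED): { ∅ | 0 } ⇒ -1
edge 2 of 15 (RED): { ∅ | -1 0 } ⇒ -2
edge 3 of 15 (RED): { ∅ | -2 -1 0 } ⇒ -3
edge 4 of 15 (BLUE): { -3 | -2 -1 0 } ⇒ -5/2
edge 5 of 15 (RED): { -3 | -5/2 -2 -1 0 } ⇒ -11/4
edge 6 of 15 (RED): { -3 | -11/4 -5/2 -2 -1 0 } ⇒ -23/8
edge 7 of 15 (RED): { -3 | -23/8 -11/4 -5/2 -2 -1 0 } ⇒ -47/16
edge 8 of 15 (BLUE): { -3 -47/16 | -23/8 -11/4 -5/2 -2 -1 0 } ⇒ -93/32
edge 9 of 15 (RED): { -3 -47/16 | -93/32 -23/8 -11/4 -5/2 -2 -1 0 } ⇒ -187/64
edge 10 of 15 (RED): { -3 -47/16 | -187/64 -93/32 -23/8 -11/4 -5/2 -2 -1 0 } ⇒ -375/128
edge 11 of 15 (BLUE): { -3 -47/16 -375/128 | -187/64 -93/32 -23/8 -11/4 -5/2 -2 -1 0 } ⇒ -749/256
edge 12 of 15 (RED): { -3 -47/16 -375/128 | -749/256 -187/64 -93/32 -23/8 -11/4 -5/2 -2 -1 0 } ⇒ -1499/512
edge 13 of 15 (BLUE): { -3 -47/16 -375/128 -1499/512 | -749/256 -187/64 -93/32 -23/8 -11/4 -5/2 -2 -1 0 } ⇒ -2997/1024
edge 14 of 15 (BLUE): { -3 -47/16 -375/128 -1499/512 -2997/1024 | -749/256 -187/64 -93/32 -23/8 -11/4 -5/2 -2 -1 0 } ⇒ -5993/2048
edge 15 of 15 (RED): { -3 -47/16 -375/128 -1499/512 -2997/1024 | -5993/2048 -749/256 -187/64 -93/32 -23/8 -11/4 -5/2 -2 -1 0 } ⇒ -11987/4096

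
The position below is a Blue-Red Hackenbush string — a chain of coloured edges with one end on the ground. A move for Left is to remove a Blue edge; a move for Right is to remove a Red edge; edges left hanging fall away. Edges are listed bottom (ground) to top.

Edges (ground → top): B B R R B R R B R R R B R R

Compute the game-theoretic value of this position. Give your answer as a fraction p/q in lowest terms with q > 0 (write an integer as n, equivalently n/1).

Prefix values for B B R R B R R B R R R B R R via {L|R} + simplicity:
1 of 14 · B · max L 0 · min R +∞ so 1
2 of 14 · BB · max L 1 · min R +∞ so 2
3 of 14 · BBR · max L 1 · min R 2 so 3/2
4 of 14 · BBRR · max L 1 · min R 3/2 so 5/4
5 of 14 · BBRRB · max L 5/4 · min R 3/2 so 11/8
6 of 14 · BBRRBR · max L 5/4 · min R 11/8 so 21/16
7 of 14 · BBRRBRR · max L 5/4 · min R 21/16 so 41/32
8 of 14 · BBRRBRRB · max L 41/32 · min R 21/16 so 83/64
9 of 14 · BBRRBRRBR · max L 41/32 · min R 83/64 so 165/128
10 of 14 · BBRRBRRBRR · max L 41/32 · min R 165/128 so 329/256
11 of 14 · BBRRBRRBRRR · max L 41/32 · min R 329/256 so 657/512
12 of 14 · BBRRBRRBRRRB · max L 657/512 · min R 329/256 so 1315/1024
13 of 14 · BBRRBRRBRRRBR · max L 657/512 · min R 1315/1024 so 2629/2048
14 of 14 · BBRRBRRBRRRBRR · max L 657/512 · min R 2629/2048 so 5257/4096

5257/4096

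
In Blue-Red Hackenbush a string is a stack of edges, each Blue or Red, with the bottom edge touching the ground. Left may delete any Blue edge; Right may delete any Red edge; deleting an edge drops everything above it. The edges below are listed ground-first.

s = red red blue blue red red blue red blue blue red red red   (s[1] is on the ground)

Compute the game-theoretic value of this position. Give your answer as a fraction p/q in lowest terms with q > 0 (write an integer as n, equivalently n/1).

Build g(s[:k]) for k = 1..13, string s = red red blue blue red red blue red blue blue red red red.
step 1: add red to get r; options L={ (no moves) } R={ 0 } gives -1
step 2: add red to get rr; options L={ (no moves) } R={ -1, 0 } gives -2
step 3: add blue to get rrb; options L={ -2 } R={ -1, 0 } gives -3/2
step 4: add blue to get rrbb; options L={ -2, -3/2 } R={ -1, 0 } gives -5/4
step 5: add red to get rrbbr; options L={ -2, -3/2 } R={ -5/4, -1, 0 } gives -11/8
step 6: add red to get rrbbrr; options L={ -2, -3/2 } R={ -11/8, -5/4, -1, 0 } gives -23/16
step 7: add blue to get rrbbrrb; options L={ -2, -3/2, -23/16 } R={ -11/8, -5/4, -1, 0 } gives -45/32
step 8: add red to get rrbbrrbr; options L={ -2, -3/2, -23/16 } R={ -45/32, -11/8, -5/4, -1, 0 } gives -91/64
step 9: add blue to get rrbbrrbrb; options L={ -2, -3/2, -23/16, -91/64 } R={ -45/32, -11/8, -5/4, -1, 0 } gives -181/128
step 10: add blue to get rrbbrrbrbb; options L={ -2, -3/2, -23/16, -91/64, -181/128 } R={ -45/32, -11/8, -5/4, -1, 0 } gives -361/256
step 11: add red to get rrbbrrbrbbr; options L={ -2, -3/2, -23/16, -91/64, -181/128 } R={ -361/256, -45/32, -11/8, -5/4, -1, 0 } gives -723/512
step 12: add red to get rrbbrrbrbbrr; options L={ -2, -3/2, -23/16, -91/64, -181/128 } R={ -723/512, -361/256, -45/32, -11/8, -5/4, -1, 0 } gives -1447/1024
step 13: add red to get rrbbrrbrbbrrr; options L={ -2, -3/2, -23/16, -91/64, -181/128 } R={ -1447/1024, -723/512, -361/256, -45/32, -11/8, -5/4, -1, 0 } gives -2895/2048

-2895/2048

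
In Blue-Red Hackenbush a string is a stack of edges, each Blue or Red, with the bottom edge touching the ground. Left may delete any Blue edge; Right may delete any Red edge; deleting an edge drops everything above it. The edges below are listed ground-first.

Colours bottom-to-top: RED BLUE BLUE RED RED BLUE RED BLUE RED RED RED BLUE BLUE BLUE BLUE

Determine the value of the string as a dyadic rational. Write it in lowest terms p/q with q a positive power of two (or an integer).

Prefix values for RED BLUE BLUE RED RED BLUE RED BLUE RED RED RED BLUE BLUE BLUE BLUE via {L|R} + simplicity:
step 1: add RED to get R; options L={  } R={ 0 } = -1
step 2: add BLUE to get RB; options L={ -1 } R={ 0 } = -1/2
step 3: add BLUE to get RBB; options L={ -1, -1/2 } R={ 0 } = -1/4
step 4: add RED to get RBBR; options L={ -1, -1/2 } R={ -1/4, 0 } = -3/8
step 5: add RED to get RBBRR; options L={ -1, -1/2 } R={ -3/8, -1/4, 0 } = -7/16
step 6: add BLUE to get RBBRRB; options L={ -1, -1/2, -7/16 } R={ -3/8, -1/4, 0 } = -13/32
step 7: add RED to get RBBRRBR; options L={ -1, -1/2, -7/16 } R={ -13/32, -3/8, -1/4, 0 } = -27/64
step 8: add BLUE to get RBBRRBRB; options L={ -1, -1/2, -7/16, -27/64 } R={ -13/32, -3/8, -1/4, 0 } = -53/128
step 9: add RED to get RBBRRBRBR; options L={ -1, -1/2, -7/16, -27/64 } R={ -53/128, -13/32, -3/8, -1/4, 0 } = -107/256
step 10: add RED to get RBBRRBRBRR; options L={ -1, -1/2, -7/16, -27/64 } R={ -107/256, -53/128, -13/32, -3/8, -1/4, 0 } = -215/512
step 11: add RED to get RBBRRBRBRRR; options L={ -1, -1/2, -7/16, -27/64 } R={ -215/512, -107/256, -53/128, -13/32, -3/8, -1/4, 0 } = -431/1024
step 12: add BLUE to get RBBRRBRBRRRB; options L={ -1, -1/2, -7/16, -27/64, -431/1024 } R={ -215/512, -107/256, -53/128, -13/32, -3/8, -1/4, 0 } = -861/2048
step 13: add BLUE to get RBBRRBRBRRRBB; options L={ -1, -1/2, -7/16, -27/64, -431/1024, -861/2048 } R={ -215/512, -107/256, -53/128, -13/32, -3/8, -1/4, 0 } = -1721/4096
step 14: add BLUE to get RBBRRBRBRRRBBB; options L={ -1, -1/2, -7/16, -27/64, -431/1024, -861/2048, -1721/4096 } R={ -215/512, -107/256, -53/128, -13/32, -3/8, -1/4, 0 } = -3441/8192
step 15: add BLUE to get RBBRRBRBRRRBBBB; options L={ -1, -1/2, -7/16, -27/64, -431/1024, -861/2048, -1721/4096, -3441/8192 } R={ -215/512, -107/256, -53/128, -13/32, -3/8, -1/4, 0 } = -6881/16384

-6881/16384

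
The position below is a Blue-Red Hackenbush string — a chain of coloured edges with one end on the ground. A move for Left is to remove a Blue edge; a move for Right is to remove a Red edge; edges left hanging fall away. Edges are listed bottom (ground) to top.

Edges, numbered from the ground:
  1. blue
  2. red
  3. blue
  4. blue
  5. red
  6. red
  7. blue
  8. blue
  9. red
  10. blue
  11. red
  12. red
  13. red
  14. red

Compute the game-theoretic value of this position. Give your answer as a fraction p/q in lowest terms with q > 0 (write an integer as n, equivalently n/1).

6561/8192

Build val(s[:k]) for k = 1..14, string s = blue red blue blue red red blue blue red blue red red red red.
b: Left { 0 }, Right { none } → simplest 1
br: Left { 0 }, Right { 1 } → simplest 1/2
brb: Left { 0,1/2 }, Right { 1 } → simplest 3/4
brbb: Left { 0,1/2,3/4 }, Right { 1 } → simplest 7/8
brbbr: Left { 0,1/2,3/4 }, Right { 7/8,1 } → simplest 13/16
brbbrr: Left { 0,1/2,3/4 }, Right { 13/16,7/8,1 } → simplest 25/32
brbbrrb: Left { 0,1/2,3/4,25/32 }, Right { 13/16,7/8,1 } → simplest 51/64
brbbrrbb: Left { 0,1/2,3/4,25/32,51/64 }, Right { 13/16,7/8,1 } → simplest 103/128
brbbrrbbr: Left { 0,1/2,3/4,25/32,51/64 }, Right { 103/128,13/16,7/8,1 } → simplest 205/256
brbbrrbbrb: Left { 0,1/2,3/4,25/32,51/64,205/256 }, Right { 103/128,13/16,7/8,1 } → simplest 411/512
brbbrrbbrbr: Left { 0,1/2,3/4,25/32,51/64,205/256 }, Right { 411/512,103/128,13/16,7/8,1 } → simplest 821/1024
brbbrrbbrbrr: Left { 0,1/2,3/4,25/32,51/64,205/256 }, Right { 821/1024,411/512,103/128,13/16,7/8,1 } → simplest 1641/2048
brbbrrbbrbrrr: Left { 0,1/2,3/4,25/32,51/64,205/256 }, Right { 1641/2048,821/1024,411/512,103/128,13/16,7/8,1 } → simplest 3281/4096
brbbrrbbrbrrrr: Left { 0,1/2,3/4,25/32,51/64,205/256 }, Right { 3281/4096,1641/2048,821/1024,411/512,103/128,13/16,7/8,1 } → simplest 6561/8192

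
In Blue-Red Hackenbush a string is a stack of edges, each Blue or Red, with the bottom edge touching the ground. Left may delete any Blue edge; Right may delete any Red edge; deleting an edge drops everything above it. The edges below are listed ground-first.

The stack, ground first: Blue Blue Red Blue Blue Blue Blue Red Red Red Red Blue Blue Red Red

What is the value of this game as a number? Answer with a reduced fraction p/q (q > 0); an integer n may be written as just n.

15897/8192

Build G(s[:k]) for k = 1..15, string s = Blue Blue Red Blue Blue Blue Blue Red Red Red Red Blue Blue Red Red.
B: Left { 0 }, Right { · } ⇒ simplest 1
BB: Left { 0; 1 }, Right { · } ⇒ simplest 2
BBR: Left { 0; 1 }, Right { 2 } ⇒ simplest 3/2
BBRB: Left { 0; 1; 3/2 }, Right { 2 } ⇒ simplest 7/4
BBRBB: Left { 0; 1; 3/2; 7/4 }, Right { 2 } ⇒ simplest 15/8
BBRBBB: Left { 0; 1; 3/2; 7/4; 15/8 }, Right { 2 } ⇒ simplest 31/16
BBRBBBB: Left { 0; 1; 3/2; 7/4; 15/8; 31/16 }, Right { 2 } ⇒ simplest 63/32
BBRBBBBR: Left { 0; 1; 3/2; 7/4; 15/8; 31/16 }, Right { 63/32; 2 } ⇒ simplest 125/64
BBRBBBBRR: Left { 0; 1; 3/2; 7/4; 15/8; 31/16 }, Right { 125/64; 63/32; 2 } ⇒ simplest 249/128
BBRBBBBRRR: Left { 0; 1; 3/2; 7/4; 15/8; 31/16 }, Right { 249/128; 125/64; 63/32; 2 } ⇒ simplest 497/256
BBRBBBBRRRR: Left { 0; 1; 3/2; 7/4; 15/8; 31/16 }, Right { 497/256; 249/128; 125/64; 63/32; 2 } ⇒ simplest 993/512
BBRBBBBRRRRB: Left { 0; 1; 3/2; 7/4; 15/8; 31/16; 993/512 }, Right { 497/256; 249/128; 125/64; 63/32; 2 } ⇒ simplest 1987/1024
BBRBBBBRRRRBB: Left { 0; 1; 3/2; 7/4; 15/8; 31/16; 993/512; 1987/1024 }, Right { 497/256; 249/128; 125/64; 63/32; 2 } ⇒ simplest 3975/2048
BBRBBBBRRRRBBR: Left { 0; 1; 3/2; 7/4; 15/8; 31/16; 993/512; 1987/1024 }, Right { 3975/2048; 497/256; 249/128; 125/64; 63/32; 2 } ⇒ simplest 7949/4096
BBRBBBBRRRRBBRR: Left { 0; 1; 3/2; 7/4; 15/8; 31/16; 993/512; 1987/1024 }, Right { 7949/4096; 3975/2048; 497/256; 249/128; 125/64; 63/32; 2 } ⇒ simplest 15897/8192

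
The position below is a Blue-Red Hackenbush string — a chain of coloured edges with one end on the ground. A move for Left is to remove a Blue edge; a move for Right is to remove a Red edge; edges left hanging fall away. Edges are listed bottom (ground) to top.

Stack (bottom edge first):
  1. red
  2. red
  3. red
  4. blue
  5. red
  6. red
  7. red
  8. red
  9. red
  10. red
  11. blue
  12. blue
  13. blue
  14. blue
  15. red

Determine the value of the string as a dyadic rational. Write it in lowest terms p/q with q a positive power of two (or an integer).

Prefix values for red red red blue red red red red red red blue blue blue blue red via {L|R} + simplicity:
step 1: add red to get r; options L={ · } R={ 0 } — -1
step 2: add red to get rr; options L={ · } R={ -1, 0 } — -2
step 3: add red to get rrr; options L={ · } R={ -2, -1, 0 } — -3
step 4: add blue to get rrrb; options L={ -3 } R={ -2, -1, 0 } — -5/2
step 5: add red to get rrrbr; options L={ -3 } R={ -5/2, -2, -1, 0 } — -11/4
step 6: add red to get rrrbrr; options L={ -3 } R={ -11/4, -5/2, -2, -1, 0 } — -23/8
step 7: add red to get rrrbrrr; options L={ -3 } R={ -23/8, -11/4, -5/2, -2, -1, 0 } — -47/16
step 8: add red to get rrrbrrrr; options L={ -3 } R={ -47/16, -23/8, -11/4, -5/2, -2, -1, 0 } — -95/32
step 9: add red to get rrrbrrrrr; options L={ -3 } R={ -95/32, -47/16, -23/8, -11/4, -5/2, -2, -1, 0 } — -191/64
step 10: add red to get rrrbrrrrrr; options L={ -3 } R={ -191/64, -95/32, -47/16, -23/8, -11/4, -5/2, -2, -1, 0 } — -383/128
step 11: add blue to get rrrbrrrrrrb; options L={ -3, -383/128 } R={ -191/64, -95/32, -47/16, -23/8, -11/4, -5/2, -2, -1, 0 } — -765/256
step 12: add blue to get rrrbrrrrrrbb; options L={ -3, -383/128, -765/256 } R={ -191/64, -95/32, -47/16, -23/8, -11/4, -5/2, -2, -1, 0 } — -1529/512
step 13: add blue to get rrrbrrrrrrbbb; options L={ -3, -383/128, -765/256, -1529/512 } R={ -191/64, -95/32, -47/16, -23/8, -11/4, -5/2, -2, -1, 0 } — -3057/1024
step 14: add blue to get rrrbrrrrrrbbbb; options L={ -3, -383/128, -765/256, -1529/512, -3057/1024 } R={ -191/64, -95/32, -47/16, -23/8, -11/4, -5/2, -2, -1, 0 } — -6113/2048
step 15: add red to get rrrbrrrrrrbbbbr; options L={ -3, -383/128, -765/256, -1529/512, -3057/1024 } R={ -6113/2048, -191/64, -95/32, -47/16, -23/8, -11/4, -5/2, -2, -1, 0 } — -12227/4096

-12227/4096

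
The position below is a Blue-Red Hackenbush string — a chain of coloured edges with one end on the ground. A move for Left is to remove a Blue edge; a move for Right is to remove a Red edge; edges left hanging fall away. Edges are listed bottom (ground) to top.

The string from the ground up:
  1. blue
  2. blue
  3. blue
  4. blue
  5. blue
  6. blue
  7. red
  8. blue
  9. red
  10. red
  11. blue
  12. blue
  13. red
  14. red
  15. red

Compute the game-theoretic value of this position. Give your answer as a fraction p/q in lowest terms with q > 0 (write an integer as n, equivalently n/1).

2865/512

b: Left { 0 }, Right {  } gives simplest 1
bb: Left { 0; 1 }, Right {  } gives simplest 2
bbb: Left { 0; 1; 2 }, Right {  } gives simplest 3
bbbb: Left { 0; 1; 2; 3 }, Right {  } gives simplest 4
bbbbb: Left { 0; 1; 2; 3; 4 }, Right {  } gives simplest 5
bbbbbb: Left { 0; 1; 2; 3; 4; 5 }, Right {  } gives simplest 6
bbbbbbr: Left { 0; 1; 2; 3; 4; 5 }, Right { 6 } gives simplest 11/2
bbbbbbrb: Left { 0; 1; 2; 3; 4; 5; 11/2 }, Right { 6 } gives simplest 23/4
bbbbbbrbr: Left { 0; 1; 2; 3; 4; 5; 11/2 }, Right { 23/4; 6 } gives simplest 45/8
bbbbbbrbrr: Left { 0; 1; 2; 3; 4; 5; 11/2 }, Right { 45/8; 23/4; 6 } gives simplest 89/16
bbbbbbrbrrb: Left { 0; 1; 2; 3; 4; 5; 11/2; 89/16 }, Right { 45/8; 23/4; 6 } gives simplest 179/32
bbbbbbrbrrbb: Left { 0; 1; 2; 3; 4; 5; 11/2; 89/16; 179/32 }, Right { 45/8; 23/4; 6 } gives simplest 359/64
bbbbbbrbrrbbr: Left { 0; 1; 2; 3; 4; 5; 11/2; 89/16; 179/32 }, Right { 359/64; 45/8; 23/4; 6 } gives simplest 717/128
bbbbbbrbrrbbrr: Left { 0; 1; 2; 3; 4; 5; 11/2; 89/16; 179/32 }, Right { 717/128; 359/64; 45/8; 23/4; 6 } gives simplest 1433/256
bbbbbbrbrrbbrrr: Left { 0; 1; 2; 3; 4; 5; 11/2; 89/16; 179/32 }, Right { 1433/256; 717/128; 359/64; 45/8; 23/4; 6 } gives simplest 2865/512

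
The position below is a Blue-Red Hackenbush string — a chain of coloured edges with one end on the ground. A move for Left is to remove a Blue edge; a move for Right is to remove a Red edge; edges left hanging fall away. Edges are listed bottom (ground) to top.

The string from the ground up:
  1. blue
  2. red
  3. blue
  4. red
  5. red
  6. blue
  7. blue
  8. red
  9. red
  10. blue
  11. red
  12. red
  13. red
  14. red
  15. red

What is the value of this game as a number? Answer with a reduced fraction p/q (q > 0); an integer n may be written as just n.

G_1 [b]  L=[0]  R=[none]  = 1
G_2 [br]  L=[0]  R=[1]  = 1/2
G_3 [brb]  L=[0, 1/2]  R=[1]  = 3/4
G_4 [brbr]  L=[0, 1/2]  R=[3/4, 1]  = 5/8
G_5 [brbrr]  L=[0, 1/2]  R=[5/8, 3/4, 1]  = 9/16
G_6 [brbrrb]  L=[0, 1/2, 9/16]  R=[5/8, 3/4, 1]  = 19/32
G_7 [brbrrbb]  L=[0, 1/2, 9/16, 19/32]  R=[5/8, 3/4, 1]  = 39/64
G_8 [brbrrbbr]  L=[0, 1/2, 9/16, 19/32]  R=[39/64, 5/8, 3/4, 1]  = 77/128
G_9 [brbrrbbrr]  L=[0, 1/2, 9/16, 19/32]  R=[77/128, 39/64, 5/8, 3/4, 1]  = 153/256
G_10 [brbrrbbrrb]  L=[0, 1/2, 9/16, 19/32, 153/256]  R=[77/128, 39/64, 5/8, 3/4, 1]  = 307/512
G_11 [brbrrbbrrbr]  L=[0, 1/2, 9/16, 19/32, 153/256]  R=[307/512, 77/128, 39/64, 5/8, 3/4, 1]  = 613/1024
G_12 [brbrrbbrrbrr]  L=[0, 1/2, 9/16, 19/32, 153/256]  R=[613/1024, 307/512, 77/128, 39/64, 5/8, 3/4, 1]  = 1225/2048
G_13 [brbrrbbrrbrrr]  L=[0, 1/2, 9/16, 19/32, 153/256]  R=[1225/2048, 613/1024, 307/512, 77/128, 39/64, 5/8, 3/4, 1]  = 2449/4096
G_14 [brbrrbbrrbrrrr]  L=[0, 1/2, 9/16, 19/32, 153/256]  R=[2449/4096, 1225/2048, 613/1024, 307/512, 77/128, 39/64, 5/8, 3/4, 1]  = 4897/8192
G_15 [brbrrbbrrbrrrrr]  L=[0, 1/2, 9/16, 19/32, 153/256]  R=[4897/8192, 2449/4096, 1225/2048, 613/1024, 307/512, 77/128, 39/64, 5/8, 3/4, 1]  = 9793/16384

9793/16384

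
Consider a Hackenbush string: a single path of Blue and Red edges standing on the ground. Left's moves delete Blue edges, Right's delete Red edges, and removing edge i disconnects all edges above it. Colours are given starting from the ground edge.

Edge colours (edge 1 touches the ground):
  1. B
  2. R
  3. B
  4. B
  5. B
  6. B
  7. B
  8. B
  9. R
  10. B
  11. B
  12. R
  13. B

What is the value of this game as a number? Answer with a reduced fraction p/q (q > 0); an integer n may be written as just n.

4059/4096

1 of 13 · B · max L 0 · min R +∞ gives 1
2 of 13 · BR · max L 0 · min R 1 gives 1/2
3 of 13 · BRB · max L 1/2 · min R 1 gives 3/4
4 of 13 · BRBB · max L 3/4 · min R 1 gives 7/8
5 of 13 · BRBBB · max L 7/8 · min R 1 gives 15/16
6 of 13 · BRBBBB · max L 15/16 · min R 1 gives 31/32
7 of 13 · BRBBBBB · max L 31/32 · min R 1 gives 63/64
8 of 13 · BRBBBBBB · max L 63/64 · min R 1 gives 127/128
9 of 13 · BRBBBBBBR · max L 63/64 · min R 127/128 gives 253/256
10 of 13 · BRBBBBBBRB · max L 253/256 · min R 127/128 gives 507/512
11 of 13 · BRBBBBBBRBB · max L 507/512 · min R 127/128 gives 1015/1024
12 of 13 · BRBBBBBBRBBR · max L 507/512 · min R 1015/1024 gives 2029/2048
13 of 13 · BRBBBBBBRBBRB · max L 2029/2048 · min R 1015/1024 gives 4059/4096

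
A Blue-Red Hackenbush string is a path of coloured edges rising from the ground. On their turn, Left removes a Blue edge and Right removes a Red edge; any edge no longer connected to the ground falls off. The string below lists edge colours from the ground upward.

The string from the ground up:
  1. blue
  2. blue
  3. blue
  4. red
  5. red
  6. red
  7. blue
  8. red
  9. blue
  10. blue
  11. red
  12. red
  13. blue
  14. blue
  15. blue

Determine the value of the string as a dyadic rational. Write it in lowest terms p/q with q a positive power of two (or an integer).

8911/4096

step 1: add blue to get b; options L={ 0 } R={ ∅ } => 1
step 2: add blue to get bb; options L={ 0, 1 } R={ ∅ } => 2
step 3: add blue to get bbb; options L={ 0, 1, 2 } R={ ∅ } => 3
step 4: add red to get bbbr; options L={ 0, 1, 2 } R={ 3 } => 5/2
step 5: add red to get bbbrr; options L={ 0, 1, 2 } R={ 5/2, 3 } => 9/4
step 6: add red to get bbbrrr; options L={ 0, 1, 2 } R={ 9/4, 5/2, 3 } => 17/8
step 7: add blue to get bbbrrrb; options L={ 0, 1, 2, 17/8 } R={ 9/4, 5/2, 3 } => 35/16
step 8: add red to get bbbrrrbr; options L={ 0, 1, 2, 17/8 } R={ 35/16, 9/4, 5/2, 3 } => 69/32
step 9: add blue to get bbbrrrbrb; options L={ 0, 1, 2, 17/8, 69/32 } R={ 35/16, 9/4, 5/2, 3 } => 139/64
step 10: add blue to get bbbrrrbrbb; options L={ 0, 1, 2, 17/8, 69/32, 139/64 } R={ 35/16, 9/4, 5/2, 3 } => 279/128
step 11: add red to get bbbrrrbrbbr; options L={ 0, 1, 2, 17/8, 69/32, 139/64 } R={ 279/128, 35/16, 9/4, 5/2, 3 } => 557/256
step 12: add red to get bbbrrrbrbbrr; options L={ 0, 1, 2, 17/8, 69/32, 139/64 } R={ 557/256, 279/128, 35/16, 9/4, 5/2, 3 } => 1113/512
step 13: add blue to get bbbrrrbrbbrrb; options L={ 0, 1, 2, 17/8, 69/32, 139/64, 1113/512 } R={ 557/256, 279/128, 35/16, 9/4, 5/2, 3 } => 2227/1024
step 14: add blue to get bbbrrrbrbbrrbb; options L={ 0, 1, 2, 17/8, 69/32, 139/64, 1113/512, 2227/1024 } R={ 557/256, 279/128, 35/16, 9/4, 5/2, 3 } => 4455/2048
step 15: add blue to get bbbrrrbrbbrrbbb; options L={ 0, 1, 2, 17/8, 69/32, 139/64, 1113/512, 2227/1024, 4455/2048 } R={ 557/256, 279/128, 35/16, 9/4, 5/2, 3 } => 8911/4096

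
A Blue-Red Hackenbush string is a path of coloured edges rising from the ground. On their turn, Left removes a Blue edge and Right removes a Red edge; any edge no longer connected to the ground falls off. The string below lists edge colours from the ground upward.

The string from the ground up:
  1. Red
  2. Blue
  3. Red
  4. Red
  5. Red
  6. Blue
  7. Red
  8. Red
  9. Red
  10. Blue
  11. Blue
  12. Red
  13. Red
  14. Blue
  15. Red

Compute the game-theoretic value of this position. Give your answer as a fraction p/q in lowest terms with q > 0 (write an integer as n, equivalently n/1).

-15259/16384

step 1: add Red to get R; options L={ · } R={ 0 } => -1
step 2: add Blue to get RB; options L={ -1 } R={ 0 } => -1/2
step 3: add Red to get RBR; options L={ -1 } R={ -1/2 0 } => -3/4
step 4: add Red to get RBRR; options L={ -1 } R={ -3/4 -1/2 0 } => -7/8
step 5: add Red to get RBRRR; options L={ -1 } R={ -7/8 -3/4 -1/2 0 } => -15/16
step 6: add Blue to get RBRRRB; options L={ -1 -15/16 } R={ -7/8 -3/4 -1/2 0 } => -29/32
step 7: add Red to get RBRRRBR; options L={ -1 -15/16 } R={ -29/32 -7/8 -3/4 -1/2 0 } => -59/64
step 8: add Red to get RBRRRBRR; options L={ -1 -15/16 } R={ -59/64 -29/32 -7/8 -3/4 -1/2 0 } => -119/128
step 9: add Red to get RBRRRBRRR; options L={ -1 -15/16 } R={ -119/128 -59/64 -29/32 -7/8 -3/4 -1/2 0 } => -239/256
step 10: add Blue to get RBRRRBRRRB; options L={ -1 -15/16 -239/256 } R={ -119/128 -59/64 -29/32 -7/8 -3/4 -1/2 0 } => -477/512
step 11: add Blue to get RBRRRBRRRBB; options L={ -1 -15/16 -239/256 -477/512 } R={ -119/128 -59/64 -29/32 -7/8 -3/4 -1/2 0 } => -953/1024
step 12: add Red to get RBRRRBRRRBBR; options L={ -1 -15/16 -239/256 -477/512 } R={ -953/1024 -119/128 -59/64 -29/32 -7/8 -3/4 -1/2 0 } => -1907/2048
step 13: add Red to get RBRRRBRRRBBRR; options L={ -1 -15/16 -239/256 -477/512 } R={ -1907/2048 -953/1024 -119/128 -59/64 -29/32 -7/8 -3/4 -1/2 0 } => -3815/4096
step 14: add Blue to get RBRRRBRRRBBRRB; options L={ -1 -15/16 -239/256 -477/512 -3815/4096 } R={ -1907/2048 -953/1024 -119/128 -59/64 -29/32 -7/8 -3/4 -1/2 0 } => -7629/8192
step 15: add Red to get RBRRRBRRRBBRRBR; options L={ -1 -15/16 -239/256 -477/512 -3815/4096 } R={ -7629/8192 -1907/2048 -953/1024 -119/128 -59/64 -29/32 -7/8 -3/4 -1/2 0 } => -15259/16384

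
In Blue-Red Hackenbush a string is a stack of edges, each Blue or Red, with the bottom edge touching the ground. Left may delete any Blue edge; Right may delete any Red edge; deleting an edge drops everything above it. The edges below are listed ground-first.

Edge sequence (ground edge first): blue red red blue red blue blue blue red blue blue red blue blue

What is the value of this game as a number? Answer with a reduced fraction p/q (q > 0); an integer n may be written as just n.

2999/8192

step 1: add blue to get b; options L={ 0 } R={ (no moves) } = 1
step 2: add red to get br; options L={ 0 } R={ 1 } = 1/2
step 3: add red to get brr; options L={ 0 } R={ 1/2,1 } = 1/4
step 4: add blue to get brrb; options L={ 0,1/4 } R={ 1/2,1 } = 3/8
step 5: add red to get brrbr; options L={ 0,1/4 } R={ 3/8,1/2,1 } = 5/16
step 6: add blue to get brrbrb; options L={ 0,1/4,5/16 } R={ 3/8,1/2,1 } = 11/32
step 7: add blue to get brrbrbb; options L={ 0,1/4,5/16,11/32 } R={ 3/8,1/2,1 } = 23/64
step 8: add blue to get brrbrbbb; options L={ 0,1/4,5/16,11/32,23/64 } R={ 3/8,1/2,1 } = 47/128
step 9: add red to get brrbrbbbr; options L={ 0,1/4,5/16,11/32,23/64 } R={ 47/128,3/8,1/2,1 } = 93/256
step 10: add blue to get brrbrbbbrb; options L={ 0,1/4,5/16,11/32,23/64,93/256 } R={ 47/128,3/8,1/2,1 } = 187/512
step 11: add blue to get brrbrbbbrbb; options L={ 0,1/4,5/16,11/32,23/64,93/256,187/512 } R={ 47/128,3/8,1/2,1 } = 375/1024
step 12: add red to get brrbrbbbrbbr; options L={ 0,1/4,5/16,11/32,23/64,93/256,187/512 } R={ 375/1024,47/128,3/8,1/2,1 } = 749/2048
step 13: add blue to get brrbrbbbrbbrb; options L={ 0,1/4,5/16,11/32,23/64,93/256,187/512,749/2048 } R={ 375/1024,47/128,3/8,1/2,1 } = 1499/4096
step 14: add blue to get brrbrbbbrbbrbb; options L={ 0,1/4,5/16,11/32,23/64,93/256,187/512,749/2048,1499/4096 } R={ 375/1024,47/128,3/8,1/2,1 } = 2999/8192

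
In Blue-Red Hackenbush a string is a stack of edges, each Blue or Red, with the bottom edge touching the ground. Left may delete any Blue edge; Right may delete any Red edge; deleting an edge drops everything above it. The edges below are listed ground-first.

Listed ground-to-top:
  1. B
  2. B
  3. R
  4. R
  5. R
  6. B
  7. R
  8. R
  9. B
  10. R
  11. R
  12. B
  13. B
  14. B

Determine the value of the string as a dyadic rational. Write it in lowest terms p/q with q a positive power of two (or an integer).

4687/4096

step 1: add B to get B; options L={ 0 } R={ · } -> 1
step 2: add B to get BB; options L={ 0 1 } R={ · } -> 2
step 3: add R to get BBR; options L={ 0 1 } R={ 2 } -> 3/2
step 4: add R to get BBRR; options L={ 0 1 } R={ 3/2 2 } -> 5/4
step 5: add R to get BBRRR; options L={ 0 1 } R={ 5/4 3/2 2 } -> 9/8
step 6: add B to get BBRRRB; options L={ 0 1 9/8 } R={ 5/4 3/2 2 } -> 19/16
step 7: add R to get BBRRRBR; options L={ 0 1 9/8 } R={ 19/16 5/4 3/2 2 } -> 37/32
step 8: add R to get BBRRRBRR; options L={ 0 1 9/8 } R={ 37/32 19/16 5/4 3/2 2 } -> 73/64
step 9: add B to get BBRRRBRRB; options L={ 0 1 9/8 73/64 } R={ 37/32 19/16 5/4 3/2 2 } -> 147/128
step 10: add R to get BBRRRBRRBR; options L={ 0 1 9/8 73/64 } R={ 147/128 37/32 19/16 5/4 3/2 2 } -> 293/256
step 11: add R to get BBRRRBRRBRR; options L={ 0 1 9/8 73/64 } R={ 293/256 147/128 37/32 19/16 5/4 3/2 2 } -> 585/512
step 12: add B to get BBRRRBRRBRRB; options L={ 0 1 9/8 73/64 585/512 } R={ 293/256 147/128 37/32 19/16 5/4 3/2 2 } -> 1171/1024
step 13: add B to get BBRRRBRRBRRBB; options L={ 0 1 9/8 73/64 585/512 1171/1024 } R={ 293/256 147/128 37/32 19/16 5/4 3/2 2 } -> 2343/2048
step 14: add B to get BBRRRBRRBRRBBB; options L={ 0 1 9/8 73/64 585/512 1171/1024 2343/2048 } R={ 293/256 147/128 37/32 19/16 5/4 3/2 2 } -> 4687/4096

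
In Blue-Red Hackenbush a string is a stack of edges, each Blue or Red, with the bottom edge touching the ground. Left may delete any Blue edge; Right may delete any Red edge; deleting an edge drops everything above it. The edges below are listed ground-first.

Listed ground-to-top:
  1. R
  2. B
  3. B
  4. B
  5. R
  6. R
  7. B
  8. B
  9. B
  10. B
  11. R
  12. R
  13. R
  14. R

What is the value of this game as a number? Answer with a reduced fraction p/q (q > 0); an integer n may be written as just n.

-1567/8192

Recurse on prefixes of the 14-edge string R B B B R R B B B B R R R R:
step 1: add R to get R; options L={ (no moves) } R={ 0 } — -1
step 2: add B to get RB; options L={ -1 } R={ 0 } — -1/2
step 3: add B to get RBB; options L={ -1,-1/2 } R={ 0 } — -1/4
step 4: add B to get RBBB; options L={ -1,-1/2,-1/4 } R={ 0 } — -1/8
step 5: add R to get RBBBR; options L={ -1,-1/2,-1/4 } R={ -1/8,0 } — -3/16
step 6: add R to get RBBBRR; options L={ -1,-1/2,-1/4 } R={ -3/16,-1/8,0 } — -7/32
step 7: add B to get RBBBRRB; options L={ -1,-1/2,-1/4,-7/32 } R={ -3/16,-1/8,0 } — -13/64
step 8: add B to get RBBBRRBB; options L={ -1,-1/2,-1/4,-7/32,-13/64 } R={ -3/16,-1/8,0 } — -25/128
step 9: add B to get RBBBRRBBB; options L={ -1,-1/2,-1/4,-7/32,-13/64,-25/128 } R={ -3/16,-1/8,0 } — -49/256
step 10: add B to get RBBBRRBBBB; options L={ -1,-1/2,-1/4,-7/32,-13/64,-25/128,-49/256 } R={ -3/16,-1/8,0 } — -97/512
step 11: add R to get RBBBRRBBBBR; options L={ -1,-1/2,-1/4,-7/32,-13/64,-25/128,-49/256 } R={ -97/512,-3/16,-1/8,0 } — -195/1024
step 12: add R to get RBBBRRBBBBRR; options L={ -1,-1/2,-1/4,-7/32,-13/64,-25/128,-49/256 } R={ -195/1024,-97/512,-3/16,-1/8,0 } — -391/2048
step 13: add R to get RBBBRRBBBBRRR; options L={ -1,-1/2,-1/4,-7/32,-13/64,-25/128,-49/256 } R={ -391/2048,-195/1024,-97/512,-3/16,-1/8,0 } — -783/4096
step 14: add R to get RBBBRRBBBBRRRR; options L={ -1,-1/2,-1/4,-7/32,-13/64,-25/128,-49/256 } R={ -783/4096,-391/2048,-195/1024,-97/512,-3/16,-1/8,0 } — -1567/8192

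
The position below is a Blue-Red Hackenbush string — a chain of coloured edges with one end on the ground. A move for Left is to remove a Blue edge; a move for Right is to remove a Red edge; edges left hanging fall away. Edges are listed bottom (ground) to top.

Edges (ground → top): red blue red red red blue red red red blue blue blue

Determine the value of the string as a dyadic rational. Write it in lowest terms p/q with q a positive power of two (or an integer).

edge 1 of 12 (red): { — | 0 } = -1
edge 2 of 12 (blue): { -1 | 0 } = -1/2
edge 3 of 12 (red): { -1 | -1/2, 0 } = -3/4
edge 4 of 12 (red): { -1 | -3/4, -1/2, 0 } = -7/8
edge 5 of 12 (red): { -1 | -7/8, -3/4, -1/2, 0 } = -15/16
edge 6 of 12 (blue): { -1, -15/16 | -7/8, -3/4, -1/2, 0 } = -29/32
edge 7 of 12 (red): { -1, -15/16 | -29/32, -7/8, -3/4, -1/2, 0 } = -59/64
edge 8 of 12 (red): { -1, -15/16 | -59/64, -29/32, -7/8, -3/4, -1/2, 0 } = -119/128
edge 9 of 12 (red): { -1, -15/16 | -119/128, -59/64, -29/32, -7/8, -3/4, -1/2, 0 } = -239/256
edge 10 of 12 (blue): { -1, -15/16, -239/256 | -119/128, -59/64, -29/32, -7/8, -3/4, -1/2, 0 } = -477/512
edge 11 of 12 (blue): { -1, -15/16, -239/256, -477/512 | -119/128, -59/64, -29/32, -7/8, -3/4, -1/2, 0 } = -953/1024
edge 12 of 12 (blue): { -1, -15/16, -239/256, -477/512, -953/1024 | -119/128, -59/64, -29/32, -7/8, -3/4, -1/2, 0 } = -1905/2048

-1905/2048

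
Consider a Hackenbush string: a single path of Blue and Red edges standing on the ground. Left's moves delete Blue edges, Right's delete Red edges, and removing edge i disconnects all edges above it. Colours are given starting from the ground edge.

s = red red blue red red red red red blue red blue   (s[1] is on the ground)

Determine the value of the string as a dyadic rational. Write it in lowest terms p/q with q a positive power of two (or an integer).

Build v(s[:k]) for k = 1..11, string s = red red blue red red red red red blue red blue.
edge 1 of 11 (red): { (no moves) | 0 } = -1
edge 2 of 11 (red): { (no moves) | -1 0 } = -2
edge 3 of 11 (blue): { -2 | -1 0 } = -3/2
edge 4 of 11 (red): { -2 | -3/2 -1 0 } = -7/4
edge 5 of 11 (red): { -2 | -7/4 -3/2 -1 0 } = -15/8
edge 6 of 11 (red): { -2 | -15/8 -7/4 -3/2 -1 0 } = -31/16
edge 7 of 11 (red): { -2 | -31/16 -15/8 -7/4 -3/2 -1 0 } = -63/32
edge 8 of 11 (red): { -2 | -63/32 -31/16 -15/8 -7/4 -3/2 -1 0 } = -127/64
edge 9 of 11 (blue): { -2 -127/64 | -63/32 -31/16 -15/8 -7/4 -3/2 -1 0 } = -253/128
edge 10 of 11 (red): { -2 -127/64 | -253/128 -63/32 -31/16 -15/8 -7/4 -3/2 -1 0 } = -507/256
edge 11 of 11 (blue): { -2 -127/64 -507/256 | -253/128 -63/32 -31/16 -15/8 -7/4 -3/2 -1 0 } = -1013/512

-1013/512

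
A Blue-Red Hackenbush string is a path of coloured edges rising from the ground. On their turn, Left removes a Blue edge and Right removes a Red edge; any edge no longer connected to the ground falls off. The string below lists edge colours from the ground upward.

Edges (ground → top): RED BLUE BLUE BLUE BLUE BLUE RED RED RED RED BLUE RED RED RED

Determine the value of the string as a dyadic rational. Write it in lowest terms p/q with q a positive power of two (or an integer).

Prefix values for RED BLUE BLUE BLUE BLUE BLUE RED RED RED RED BLUE RED RED RED via {L|R} + simplicity:
val(R) = { — | 0 } => -1
val(RB) = { -1 | 0 } => -1/2
val(RBB) = { -1; -1/2 | 0 } => -1/4
val(RBBB) = { -1; -1/2; -1/4 | 0 } => -1/8
val(RBBBB) = { -1; -1/2; -1/4; -1/8 | 0 } => -1/16
val(RBBBBB) = { -1; -1/2; -1/4; -1/8; -1/16 | 0 } => -1/32
val(RBBBBBR) = { -1; -1/2; -1/4; -1/8; -1/16 | -1/32; 0 } => -3/64
val(RBBBBBRR) = { -1; -1/2; -1/4; -1/8; -1/16 | -3/64; -1/32; 0 } => -7/128
val(RBBBBBRRR) = { -1; -1/2; -1/4; -1/8; -1/16 | -7/128; -3/64; -1/32; 0 } => -15/256
val(RBBBBBRRRR) = { -1; -1/2; -1/4; -1/8; -1/16 | -15/256; -7/128; -3/64; -1/32; 0 } => -31/512
val(RBBBBBRRRRB) = { -1; -1/2; -1/4; -1/8; -1/16; -31/512 | -15/256; -7/128; -3/64; -1/32; 0 } => -61/1024
val(RBBBBBRRRRBR) = { -1; -1/2; -1/4; -1/8; -1/16; -31/512 | -61/1024; -15/256; -7/128; -3/64; -1/32; 0 } => -123/2048
val(RBBBBBRRRRBRR) = { -1; -1/2; -1/4; -1/8; -1/16; -31/512 | -123/2048; -61/1024; -15/256; -7/128; -3/64; -1/32; 0 } => -247/4096
val(RBBBBBRRRRBRRR) = { -1; -1/2; -1/4; -1/8; -1/16; -31/512 | -247/4096; -123/2048; -61/1024; -15/256; -7/128; -3/64; -1/32; 0 } => -495/8192

-495/8192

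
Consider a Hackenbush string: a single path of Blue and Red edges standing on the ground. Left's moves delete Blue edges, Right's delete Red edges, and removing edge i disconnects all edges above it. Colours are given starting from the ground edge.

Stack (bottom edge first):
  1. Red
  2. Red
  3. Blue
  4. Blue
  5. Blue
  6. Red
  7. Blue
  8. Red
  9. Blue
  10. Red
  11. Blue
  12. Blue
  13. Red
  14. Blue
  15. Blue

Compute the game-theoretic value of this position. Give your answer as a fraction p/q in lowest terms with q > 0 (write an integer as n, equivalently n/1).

1 of 15 · R · max L −∞ · min R 0 -> -1
2 of 15 · RR · max L −∞ · min R -1 -> -2
3 of 15 · RRB · max L -2 · min R -1 -> -3/2
4 of 15 · RRBB · max L -3/2 · min R -1 -> -5/4
5 of 15 · RRBBB · max L -5/4 · min R -1 -> -9/8
6 of 15 · RRBBBR · max L -5/4 · min R -9/8 -> -19/16
7 of 15 · RRBBBRB · max L -19/16 · min R -9/8 -> -37/32
8 of 15 · RRBBBRBR · max L -19/16 · min R -37/32 -> -75/64
9 of 15 · RRBBBRBRB · max L -75/64 · min R -37/32 -> -149/128
10 of 15 · RRBBBRBRBR · max L -75/64 · min R -149/128 -> -299/256
11 of 15 · RRBBBRBRBRB · max L -299/256 · min R -149/128 -> -597/512
12 of 15 · RRBBBRBRBRBB · max L -597/512 · min R -149/128 -> -1193/1024
13 of 15 · RRBBBRBRBRBBR · max L -597/512 · min R -1193/1024 -> -2387/2048
14 of 15 · RRBBBRBRBRBBRB · max L -2387/2048 · min R -1193/1024 -> -4773/4096
15 of 15 · RRBBBRBRBRBBRBB · max L -4773/4096 · min R -1193/1024 -> -9545/8192

-9545/8192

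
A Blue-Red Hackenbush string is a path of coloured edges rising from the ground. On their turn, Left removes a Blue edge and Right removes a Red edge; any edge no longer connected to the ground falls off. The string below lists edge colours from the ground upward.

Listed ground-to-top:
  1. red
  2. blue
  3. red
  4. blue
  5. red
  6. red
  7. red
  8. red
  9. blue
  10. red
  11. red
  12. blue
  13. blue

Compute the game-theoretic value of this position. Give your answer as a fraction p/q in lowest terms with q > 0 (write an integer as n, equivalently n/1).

1 of 13 · r · max L −∞ · min R 0 so -1
2 of 13 · rb · max L -1 · min R 0 so -1/2
3 of 13 · rbr · max L -1 · min R -1/2 so -3/4
4 of 13 · rbrb · max L -3/4 · min R -1/2 so -5/8
5 of 13 · rbrbr · max L -3/4 · min R -5/8 so -11/16
6 of 13 · rbrbrr · max L -3/4 · min R -11/16 so -23/32
7 of 13 · rbrbrrr · max L -3/4 · min R -23/32 so -47/64
8 of 13 · rbrbrrrr · max L -3/4 · min R -47/64 so -95/128
9 of 13 · rbrbrrrrb · max L -95/128 · min R -47/64 so -189/256
10 of 13 · rbrbrrrrbr · max L -95/128 · min R -189/256 so -379/512
11 of 13 · rbrbrrrrbrr · max L -95/128 · min R -379/512 so -759/1024
12 of 13 · rbrbrrrrbrrb · max L -759/1024 · min R -379/512 so -1517/2048
13 of 13 · rbrbrrrrbrrbb · max L -1517/2048 · min R -379/512 so -3033/4096

-3033/4096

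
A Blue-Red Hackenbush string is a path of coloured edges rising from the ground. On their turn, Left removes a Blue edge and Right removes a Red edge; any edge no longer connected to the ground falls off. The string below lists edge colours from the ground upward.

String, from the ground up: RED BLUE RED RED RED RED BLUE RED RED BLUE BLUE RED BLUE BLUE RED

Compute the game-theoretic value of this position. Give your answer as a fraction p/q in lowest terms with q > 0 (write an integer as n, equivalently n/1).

-15763/16384

G_1 [R]  L=[]  R=[0]  → -1
G_2 [RB]  L=[-1]  R=[0]  → -1/2
G_3 [RBR]  L=[-1]  R=[-1/2 0]  → -3/4
G_4 [RBRR]  L=[-1]  R=[-3/4 -1/2 0]  → -7/8
G_5 [RBRRR]  L=[-1]  R=[-7/8 -3/4 -1/2 0]  → -15/16
G_6 [RBRRRR]  L=[-1]  R=[-15/16 -7/8 -3/4 -1/2 0]  → -31/32
G_7 [RBRRRRB]  L=[-1 -31/32]  R=[-15/16 -7/8 -3/4 -1/2 0]  → -61/64
G_8 [RBRRRRBR]  L=[-1 -31/32]  R=[-61/64 -15/16 -7/8 -3/4 -1/2 0]  → -123/128
G_9 [RBRRRRBRR]  L=[-1 -31/32]  R=[-123/128 -61/64 -15/16 -7/8 -3/4 -1/2 0]  → -247/256
G_10 [RBRRRRBRRB]  L=[-1 -31/32 -247/256]  R=[-123/128 -61/64 -15/16 -7/8 -3/4 -1/2 0]  → -493/512
G_11 [RBRRRRBRRBB]  L=[-1 -31/32 -247/256 -493/512]  R=[-123/128 -61/64 -15/16 -7/8 -3/4 -1/2 0]  → -985/1024
G_12 [RBRRRRBRRBBR]  L=[-1 -31/32 -247/256 -493/512]  R=[-985/1024 -123/128 -61/64 -15/16 -7/8 -3/4 -1/2 0]  → -1971/2048
G_13 [RBRRRRBRRBBRB]  L=[-1 -31/32 -247/256 -493/512 -1971/2048]  R=[-985/1024 -123/128 -61/64 -15/16 -7/8 -3/4 -1/2 0]  → -3941/4096
G_14 [RBRRRRBRRBBRBB]  L=[-1 -31/32 -247/256 -493/512 -1971/2048 -3941/4096]  R=[-985/1024 -123/128 -61/64 -15/16 -7/8 -3/4 -1/2 0]  → -7881/8192
G_15 [RBRRRRBRRBBRBBR]  L=[-1 -31/32 -247/256 -493/512 -1971/2048 -3941/4096]  R=[-7881/8192 -985/1024 -123/128 -61/64 -15/16 -7/8 -3/4 -1/2 0]  → -15763/16384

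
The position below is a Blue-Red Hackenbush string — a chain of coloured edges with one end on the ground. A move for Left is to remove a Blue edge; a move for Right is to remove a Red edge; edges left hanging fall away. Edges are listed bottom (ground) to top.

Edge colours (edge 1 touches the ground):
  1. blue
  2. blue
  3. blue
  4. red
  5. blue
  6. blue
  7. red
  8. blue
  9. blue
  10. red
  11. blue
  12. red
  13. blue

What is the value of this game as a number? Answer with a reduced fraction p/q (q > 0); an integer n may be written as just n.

value_1 [b]  L=[0]  R=[—]  ⇒ 1
value_2 [bb]  L=[0; 1]  R=[—]  ⇒ 2
value_3 [bbb]  L=[0; 1; 2]  R=[—]  ⇒ 3
value_4 [bbbr]  L=[0; 1; 2]  R=[3]  ⇒ 5/2
value_5 [bbbrb]  L=[0; 1; 2; 5/2]  R=[3]  ⇒ 11/4
value_6 [bbbrbb]  L=[0; 1; 2; 5/2; 11/4]  R=[3]  ⇒ 23/8
value_7 [bbbrbbr]  L=[0; 1; 2; 5/2; 11/4]  R=[23/8; 3]  ⇒ 45/16
value_8 [bbbrbbrb]  L=[0; 1; 2; 5/2; 11/4; 45/16]  R=[23/8; 3]  ⇒ 91/32
value_9 [bbbrbbrbb]  L=[0; 1; 2; 5/2; 11/4; 45/16; 91/32]  R=[23/8; 3]  ⇒ 183/64
value_10 [bbbrbbrbbr]  L=[0; 1; 2; 5/2; 11/4; 45/16; 91/32]  R=[183/64; 23/8; 3]  ⇒ 365/128
value_11 [bbbrbbrbbrb]  L=[0; 1; 2; 5/2; 11/4; 45/16; 91/32; 365/128]  R=[183/64; 23/8; 3]  ⇒ 731/256
value_12 [bbbrbbrbbrbr]  L=[0; 1; 2; 5/2; 11/4; 45/16; 91/32; 365/128]  R=[731/256; 183/64; 23/8; 3]  ⇒ 1461/512
value_13 [bbbrbbrbbrbrb]  L=[0; 1; 2; 5/2; 11/4; 45/16; 91/32; 365/128; 1461/512]  R=[731/256; 183/64; 23/8; 3]  ⇒ 2923/1024

2923/1024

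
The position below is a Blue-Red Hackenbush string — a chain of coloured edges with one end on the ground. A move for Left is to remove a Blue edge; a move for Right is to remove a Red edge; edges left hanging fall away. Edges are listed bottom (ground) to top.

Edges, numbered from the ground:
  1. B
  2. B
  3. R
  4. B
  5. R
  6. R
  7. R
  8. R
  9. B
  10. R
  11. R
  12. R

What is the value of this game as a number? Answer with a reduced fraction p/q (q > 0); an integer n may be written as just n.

1 of 12 · B · max L 0 · min R +∞ = 1
2 of 12 · BB · max L 1 · min R +∞ = 2
3 of 12 · BBR · max L 1 · min R 2 = 3/2
4 of 12 · BBRB · max L 3/2 · min R 2 = 7/4
5 of 12 · BBRBR · max L 3/2 · min R 7/4 = 13/8
6 of 12 · BBRBRR · max L 3/2 · min R 13/8 = 25/16
7 of 12 · BBRBRRR · max L 3/2 · min R 25/16 = 49/32
8 of 12 · BBRBRRRR · max L 3/2 · min R 49/32 = 97/64
9 of 12 · BBRBRRRRB · max L 97/64 · min R 49/32 = 195/128
10 of 12 · BBRBRRRRBR · max L 97/64 · min R 195/128 = 389/256
11 of 12 · BBRBRRRRBRR · max L 97/64 · min R 389/256 = 777/512
12 of 12 · BBRBRRRRBRRR · max L 97/64 · min R 777/512 = 1553/1024

1553/1024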